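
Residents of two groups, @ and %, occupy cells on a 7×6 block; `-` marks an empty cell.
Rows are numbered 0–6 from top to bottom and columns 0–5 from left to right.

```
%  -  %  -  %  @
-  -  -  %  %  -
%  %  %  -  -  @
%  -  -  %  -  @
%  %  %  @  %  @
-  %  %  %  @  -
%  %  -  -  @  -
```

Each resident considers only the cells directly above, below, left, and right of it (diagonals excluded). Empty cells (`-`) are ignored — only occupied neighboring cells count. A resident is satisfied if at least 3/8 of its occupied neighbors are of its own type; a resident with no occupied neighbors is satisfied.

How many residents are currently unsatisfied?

6

(0,0)% 0/0 ✓
(0,2)% 0/0 ✓
(0,4)% 1/2 ✓
(0,5)@ 0/1 ✗
(1,3)% 1/1 ✓
(1,4)% 2/2 ✓
(2,0)% 2/2 ✓
(2,1)% 2/2 ✓
(2,2)% 1/1 ✓
(2,5)@ 1/1 ✓
(3,0)% 2/2 ✓
(3,3)% 0/1 ✗
(3,5)@ 2/2 ✓
(4,0)% 2/2 ✓
(4,1)% 3/3 ✓
(4,2)% 2/3 ✓
(4,3)@ 0/4 ✗
(4,4)% 0/3 ✗
(4,5)@ 1/2 ✓
(5,1)% 3/3 ✓
(5,2)% 3/3 ✓
(5,3)% 1/3 ✗
(5,4)@ 1/3 ✗
(6,0)% 1/1 ✓
(6,1)% 2/2 ✓
(6,4)@ 1/1 ✓
Unsatisfied: (0,5), (3,3), (4,3), (4,4), (5,3), (5,4) — 6 in total.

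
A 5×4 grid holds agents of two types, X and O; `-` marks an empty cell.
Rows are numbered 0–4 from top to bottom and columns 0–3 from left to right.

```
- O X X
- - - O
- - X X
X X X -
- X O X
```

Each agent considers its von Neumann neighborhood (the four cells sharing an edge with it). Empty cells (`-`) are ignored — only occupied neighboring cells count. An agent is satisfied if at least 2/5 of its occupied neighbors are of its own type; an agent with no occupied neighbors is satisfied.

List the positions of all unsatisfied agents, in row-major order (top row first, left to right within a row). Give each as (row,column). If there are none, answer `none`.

(0,1)O 0/1 ✗
(0,2)X 1/2 ✓
(0,3)X 1/2 ✓
(1,3)O 0/2 ✗
(2,2)X 2/2 ✓
(2,3)X 1/2 ✓
(3,0)X 1/1 ✓
(3,1)X 3/3 ✓
(3,2)X 2/3 ✓
(4,1)X 1/2 ✓
(4,2)O 0/3 ✗
(4,3)X 0/1 ✗

(0,1), (1,3), (4,2), (4,3)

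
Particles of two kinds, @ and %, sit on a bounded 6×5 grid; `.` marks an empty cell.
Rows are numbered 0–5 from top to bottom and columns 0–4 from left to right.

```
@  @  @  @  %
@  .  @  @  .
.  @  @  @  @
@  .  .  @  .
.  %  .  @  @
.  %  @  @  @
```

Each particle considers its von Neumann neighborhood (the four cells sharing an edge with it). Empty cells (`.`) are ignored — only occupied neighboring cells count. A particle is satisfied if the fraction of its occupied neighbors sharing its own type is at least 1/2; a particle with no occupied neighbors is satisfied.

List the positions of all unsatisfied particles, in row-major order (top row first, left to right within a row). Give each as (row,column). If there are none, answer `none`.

(0,4)

Row 0: (0,0)@ 2/2 satisfied · (0,1)@ 2/2 satisfied · (0,2)@ 3/3 satisfied · (0,3)@ 2/3 satisfied · (0,4)% 0/1 not
Row 1: (1,0)@ 1/1 satisfied · (1,2)@ 3/3 satisfied · (1,3)@ 3/3 satisfied
Row 2: (2,1)@ 1/1 satisfied · (2,2)@ 3/3 satisfied · (2,3)@ 4/4 satisfied · (2,4)@ 1/1 satisfied
Row 3: (3,0)@ 0/0 satisfied · (3,3)@ 2/2 satisfied
Row 4: (4,1)% 1/1 satisfied · (4,3)@ 3/3 satisfied · (4,4)@ 2/2 satisfied
Row 5: (5,1)% 1/2 satisfied · (5,2)@ 1/2 satisfied · (5,3)@ 3/3 satisfied · (5,4)@ 2/2 satisfied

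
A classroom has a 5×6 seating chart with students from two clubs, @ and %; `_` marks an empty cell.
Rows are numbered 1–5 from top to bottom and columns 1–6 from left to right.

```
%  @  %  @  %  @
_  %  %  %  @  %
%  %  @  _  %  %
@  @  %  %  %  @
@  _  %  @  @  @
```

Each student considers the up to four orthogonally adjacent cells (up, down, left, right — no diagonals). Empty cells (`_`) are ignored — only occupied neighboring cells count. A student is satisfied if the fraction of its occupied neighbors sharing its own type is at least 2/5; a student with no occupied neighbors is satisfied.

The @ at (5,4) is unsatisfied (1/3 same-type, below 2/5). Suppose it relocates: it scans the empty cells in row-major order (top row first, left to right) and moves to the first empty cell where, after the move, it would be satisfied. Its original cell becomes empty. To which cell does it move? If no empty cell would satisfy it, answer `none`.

Vacating (5,4). Empty cells in order:
  (2,1): 0/3 same-type → still unsatisfied.
  (3,4): 1/4 same-type → still unsatisfied.
  (5,2): 2/3 same-type → satisfied — stop here.

(5,2)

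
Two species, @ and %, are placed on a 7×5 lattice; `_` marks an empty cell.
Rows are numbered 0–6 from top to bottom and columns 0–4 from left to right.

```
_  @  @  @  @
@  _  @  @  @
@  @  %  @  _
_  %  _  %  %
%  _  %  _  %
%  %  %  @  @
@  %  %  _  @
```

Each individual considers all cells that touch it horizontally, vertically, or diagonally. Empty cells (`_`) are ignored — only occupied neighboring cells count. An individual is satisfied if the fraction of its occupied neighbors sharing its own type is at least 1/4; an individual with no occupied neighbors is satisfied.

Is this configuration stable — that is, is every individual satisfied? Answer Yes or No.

Row 0: (0,1)@ 3/3 ok · (0,2)@ 4/4 ok · (0,3)@ 5/5 ok · (0,4)@ 3/3 ok
Row 1: (1,0)@ 3/3 ok · (1,2)@ 6/7 ok · (1,3)@ 6/7 ok · (1,4)@ 4/4 ok
Row 2: (2,0)@ 2/3 ok · (2,1)@ 3/5 ok · (2,2)% 2/6 ok · (2,3)@ 3/6 ok
Row 3: (3,1)% 3/5 ok · (3,3)% 4/5 ok · (3,4)% 2/3 ok
Row 4: (4,0)% 3/3 ok · (4,2)% 4/5 ok · (4,4)% 2/4 ok
Row 5: (5,0)% 3/4 ok · (5,1)% 6/7 ok · (5,2)% 4/5 ok · (5,3)@ 2/6 ok · (5,4)@ 2/3 ok
Row 6: (6,0)@ 0/3 unhappy · (6,1)% 4/5 ok · (6,2)% 3/4 ok · (6,4)@ 2/2 ok
For instance (6,0) has only 0/3 same-type neighbors, below 1/4.

No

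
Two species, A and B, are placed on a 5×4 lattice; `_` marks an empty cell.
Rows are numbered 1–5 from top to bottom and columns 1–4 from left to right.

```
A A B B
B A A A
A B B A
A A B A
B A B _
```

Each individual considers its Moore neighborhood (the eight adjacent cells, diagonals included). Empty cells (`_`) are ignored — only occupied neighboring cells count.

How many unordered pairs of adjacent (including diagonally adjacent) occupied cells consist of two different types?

Scan each occupied cell's neighbors to the right and below (and the two forward diagonals) so each pair is counted once.
Row 1: A(1,1)–A(1,2)= A(1,1)–B(2,1)≠ A(1,1)–A(2,2)= A(1,2)–B(1,3)≠ A(1,2)–A(2,2)= A(1,2)–A(2,3)= A(1,2)–B(2,1)≠ B(1,3)–B(1,4)= B(1,3)–A(2,3)≠ B(1,3)–A(2,4)≠ B(1,3)–A(2,2)≠ B(1,4)–A(2,4)≠ B(1,4)–A(2,3)≠  → 8/13 unlike.
Row 2: B(2,1)–A(2,2)≠ B(2,1)–A(3,1)≠ B(2,1)–B(3,2)= A(2,2)–A(2,3)= A(2,2)–B(3,2)≠ A(2,2)–B(3,3)≠ A(2,2)–A(3,1)= A(2,3)–A(2,4)= A(2,3)–B(3,3)≠ A(2,3)–A(3,4)= A(2,3)–B(3,2)≠ A(2,4)–A(3,4)= A(2,4)–B(3,3)≠  → 7/13 unlike.
Row 3: A(3,1)–B(3,2)≠ A(3,1)–A(4,1)= A(3,1)–A(4,2)= B(3,2)–B(3,3)= B(3,2)–A(4,2)≠ B(3,2)–B(4,3)= B(3,2)–A(4,1)≠ B(3,3)–A(3,4)≠ B(3,3)–B(4,3)= B(3,3)–A(4,4)≠ B(3,3)–A(4,2)≠ A(3,4)–A(4,4)= A(3,4)–B(4,3)≠  → 7/13 unlike.
Row 4: A(4,1)–A(4,2)= A(4,1)–B(5,1)≠ A(4,1)–A(5,2)= A(4,2)–B(4,3)≠ A(4,2)–A(5,2)= A(4,2)–B(5,3)≠ A(4,2)–B(5,1)≠ B(4,3)–A(4,4)≠ B(4,3)–B(5,3)= B(4,3)–A(5,2)≠ A(4,4)–B(5,3)≠  → 7/11 unlike.
Row 5: B(5,1)–A(5,2)≠ A(5,2)–B(5,3)≠  → 2/2 unlike.
Total adjacent occupied pairs: 52; unlike-type pairs: 31.

31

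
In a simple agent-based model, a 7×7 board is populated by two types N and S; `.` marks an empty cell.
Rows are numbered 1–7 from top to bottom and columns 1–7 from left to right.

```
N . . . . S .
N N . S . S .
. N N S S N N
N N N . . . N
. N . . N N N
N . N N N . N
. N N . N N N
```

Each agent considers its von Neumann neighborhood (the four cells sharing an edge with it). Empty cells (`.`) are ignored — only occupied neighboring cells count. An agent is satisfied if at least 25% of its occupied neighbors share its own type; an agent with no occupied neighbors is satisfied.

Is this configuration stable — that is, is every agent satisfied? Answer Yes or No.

Row 1: (1,1)N 1/1 ✓ · (1,6)S 1/1 ✓
Row 2: (2,1)N 2/2 ✓ · (2,2)N 2/2 ✓ · (2,4)S 1/1 ✓ · (2,6)S 1/2 ✓
Row 3: (3,2)N 3/3 ✓ · (3,3)N 2/3 ✓ · (3,4)S 2/3 ✓ · (3,5)S 1/2 ✓ · (3,6)N 1/3 ✓ · (3,7)N 2/2 ✓
Row 4: (4,1)N 1/1 ✓ · (4,2)N 4/4 ✓ · (4,3)N 2/2 ✓ · (4,7)N 2/2 ✓
Row 5: (5,2)N 1/1 ✓ · (5,5)N 2/2 ✓ · (5,6)N 2/2 ✓ · (5,7)N 3/3 ✓
Row 6: (6,1)N 0/0 ✓ · (6,3)N 2/2 ✓ · (6,4)N 2/2 ✓ · (6,5)N 3/3 ✓ · (6,7)N 2/2 ✓
Row 7: (7,2)N 1/1 ✓ · (7,3)N 2/2 ✓ · (7,5)N 2/2 ✓ · (7,6)N 2/2 ✓ · (7,7)N 2/2 ✓
All meet the threshold, so the configuration is stable.

Yes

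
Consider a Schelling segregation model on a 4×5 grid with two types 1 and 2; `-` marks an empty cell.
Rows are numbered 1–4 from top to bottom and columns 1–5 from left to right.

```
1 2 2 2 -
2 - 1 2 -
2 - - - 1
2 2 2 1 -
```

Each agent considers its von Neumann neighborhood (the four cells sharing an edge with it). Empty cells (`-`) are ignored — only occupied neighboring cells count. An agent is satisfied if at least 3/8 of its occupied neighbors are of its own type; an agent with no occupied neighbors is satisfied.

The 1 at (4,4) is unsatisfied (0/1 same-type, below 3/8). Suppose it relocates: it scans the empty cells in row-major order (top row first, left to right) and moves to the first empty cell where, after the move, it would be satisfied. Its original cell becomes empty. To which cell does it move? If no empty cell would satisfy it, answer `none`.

(2,5)

Vacating (4,4). Empty cells in order:
  (1,5): 0/1 same-type → still unsatisfied.
  (2,2): 1/3 same-type → still unsatisfied.
  (2,5): 1/2 same-type → satisfied — stop here.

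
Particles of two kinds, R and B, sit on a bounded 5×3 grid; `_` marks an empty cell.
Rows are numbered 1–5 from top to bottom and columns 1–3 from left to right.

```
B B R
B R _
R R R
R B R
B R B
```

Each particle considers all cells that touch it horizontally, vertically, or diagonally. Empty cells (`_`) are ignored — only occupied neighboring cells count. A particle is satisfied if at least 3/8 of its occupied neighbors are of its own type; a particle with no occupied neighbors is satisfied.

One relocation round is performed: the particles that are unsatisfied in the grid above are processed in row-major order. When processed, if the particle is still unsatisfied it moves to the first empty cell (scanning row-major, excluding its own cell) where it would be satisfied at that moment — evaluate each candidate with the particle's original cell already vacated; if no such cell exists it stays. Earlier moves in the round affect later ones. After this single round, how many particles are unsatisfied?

3

Initially unsatisfied (in order): (4,2), (5,1), (5,3).
  (4,2): no empty cell satisfies it; stays.
  (5,1): no empty cell satisfies it; stays.
  (5,3): no empty cell satisfies it; stays.
Resulting grid:
B B R
B R _
R R R
R B R
B R B
Unsatisfied now: (4,2), (5,1), (5,3).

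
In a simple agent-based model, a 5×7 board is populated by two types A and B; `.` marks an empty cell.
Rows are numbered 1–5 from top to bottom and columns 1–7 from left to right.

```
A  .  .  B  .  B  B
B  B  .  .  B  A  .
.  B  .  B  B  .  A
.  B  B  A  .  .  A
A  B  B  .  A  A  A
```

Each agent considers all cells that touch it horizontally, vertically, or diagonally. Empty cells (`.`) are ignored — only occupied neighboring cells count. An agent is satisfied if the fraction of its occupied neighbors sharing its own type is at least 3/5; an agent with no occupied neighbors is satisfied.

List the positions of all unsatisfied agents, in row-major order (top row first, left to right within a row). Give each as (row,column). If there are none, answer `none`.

(1,1), (1,7), (2,6), (3,5), (4,4), (5,1)

Row 1: (1,1)A 0/2 unhappy · (1,4)B 1/1 ok · (1,6)B 2/3 ok · (1,7)B 1/2 unhappy
Row 2: (2,1)B 2/3 ok · (2,2)B 2/3 ok · (2,5)B 4/5 ok · (2,6)A 1/5 unhappy
Row 3: (3,2)B 4/4 ok · (3,4)B 3/4 ok · (3,5)B 2/4 unhappy · (3,7)A 2/2 ok
Row 4: (4,2)B 4/5 ok · (4,3)B 5/6 ok · (4,4)A 1/5 unhappy · (4,7)A 3/3 ok
Row 5: (5,1)A 0/2 unhappy · (5,2)B 3/4 ok · (5,3)B 3/4 ok · (5,5)A 2/2 ok · (5,6)A 3/3 ok · (5,7)A 2/2 ok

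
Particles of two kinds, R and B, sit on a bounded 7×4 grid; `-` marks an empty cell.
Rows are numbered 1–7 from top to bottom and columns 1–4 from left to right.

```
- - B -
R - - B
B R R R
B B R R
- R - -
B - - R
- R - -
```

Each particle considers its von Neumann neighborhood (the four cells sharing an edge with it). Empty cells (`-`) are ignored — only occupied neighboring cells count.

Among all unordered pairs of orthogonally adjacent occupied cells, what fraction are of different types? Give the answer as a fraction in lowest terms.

Scan each occupied cell's neighbors to the right and below so each pair is counted once.
From row 2: 2 unlike of 2 pairs (running 2/2).
From row 3: 2 unlike of 7 pairs (running 4/9).
From row 4: 2 unlike of 4 pairs (running 6/13).
Total adjacent occupied pairs: 13; unlike-type pairs: 6.
6/13 is already in lowest terms.

6/13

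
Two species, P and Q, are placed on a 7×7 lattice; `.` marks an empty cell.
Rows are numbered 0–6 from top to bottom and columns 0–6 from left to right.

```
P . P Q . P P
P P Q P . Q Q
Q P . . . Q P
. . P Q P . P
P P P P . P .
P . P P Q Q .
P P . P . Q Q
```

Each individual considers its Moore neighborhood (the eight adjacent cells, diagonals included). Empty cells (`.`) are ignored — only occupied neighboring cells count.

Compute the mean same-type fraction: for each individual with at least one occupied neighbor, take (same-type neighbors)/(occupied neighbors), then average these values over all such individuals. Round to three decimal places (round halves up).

Row 0: (0,0)P 2/2 · (0,2)P 2/4 · (0,3)Q 1/3 · (0,5)P 1/3 · (0,6)P 1/3
Row 1: (1,0)P 3/4 · (1,1)P 4/6 · (1,2)Q 1/5 · (1,3)P 1/3 · (1,5)Q 2/5 · (1,6)Q 2/5
Row 2: (2,0)Q 0/3 · (2,1)P 3/5 · (2,5)Q 2/5 · (2,6)P 1/4
Row 3: (3,2)P 4/5 · (3,3)Q 0/4 · (3,4)P 2/4 · (3,6)P 2/3
Row 4: (4,0)P 2/2 · (4,1)P 5/5 · (4,2)P 5/6 · (4,3)P 5/7 · (4,5)P 2/4
Row 5: (5,0)P 4/4 · (5,2)P 6/6 · (5,3)P 4/5 · (5,4)Q 2/6 · (5,5)Q 3/4
Row 6: (6,0)P 2/2 · (6,1)P 3/3 · (6,3)P 2/3 · (6,5)Q 3/3 · (6,6)Q 2/2
Sum over 34 individuals: 2/2 + 2/4 + 1/3 + 1/3 + 1/3 + 3/4 + 4/6 + 1/5 + 1/3 + 2/5 + 2/5 + 0/3 + 3/5 + 2/5 + 1/4 + 4/5 + 0/4 + 2/4 + 2/3 + 2/2 + 5/5 + 5/6 + 5/7 + 2/4 + 4/4 + 6/6 + 4/5 + 2/6 + 3/4 + 2/2 + 3/3 + 2/3 + 3/3 + 2/2 = 2949/140; mean = 2949/140 ÷ 34 = 2949/4760 = 0.619537… → 0.620.

0.620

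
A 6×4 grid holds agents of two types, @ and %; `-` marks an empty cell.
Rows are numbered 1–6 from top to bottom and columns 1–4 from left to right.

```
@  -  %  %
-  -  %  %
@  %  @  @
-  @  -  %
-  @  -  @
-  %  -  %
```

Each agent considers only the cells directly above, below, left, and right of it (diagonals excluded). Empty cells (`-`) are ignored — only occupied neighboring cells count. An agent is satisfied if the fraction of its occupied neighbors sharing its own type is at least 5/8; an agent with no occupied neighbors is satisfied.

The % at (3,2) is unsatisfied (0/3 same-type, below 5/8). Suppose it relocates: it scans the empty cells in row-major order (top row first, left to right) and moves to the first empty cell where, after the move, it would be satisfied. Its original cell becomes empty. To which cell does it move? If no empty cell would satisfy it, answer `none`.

(2,2)

Vacating (3,2). Empty cells in order:
  (1,2): 1/2 same-type → still unsatisfied.
  (2,1): 0/2 same-type → still unsatisfied.
  (2,2): 1/1 same-type → satisfied — stop here.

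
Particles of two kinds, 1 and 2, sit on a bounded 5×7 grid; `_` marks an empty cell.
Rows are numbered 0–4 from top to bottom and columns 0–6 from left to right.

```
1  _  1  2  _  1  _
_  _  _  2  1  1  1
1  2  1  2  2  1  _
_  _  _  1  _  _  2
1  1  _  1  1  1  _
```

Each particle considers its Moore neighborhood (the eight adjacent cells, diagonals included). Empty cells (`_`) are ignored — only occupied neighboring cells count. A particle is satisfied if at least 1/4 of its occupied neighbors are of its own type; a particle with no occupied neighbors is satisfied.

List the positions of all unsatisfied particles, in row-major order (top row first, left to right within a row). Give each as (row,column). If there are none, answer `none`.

(0,0)1 0/0 ✓
(0,2)1 0/2 ✗
(0,3)2 1/3 ✓
(0,5)1 3/3 ✓
(1,3)2 3/6 ✓
(1,4)1 3/7 ✓
(1,5)1 4/5 ✓
(1,6)1 3/3 ✓
(2,0)1 0/1 ✗
(2,1)2 0/2 ✗
(2,2)1 1/4 ✓
(2,3)2 2/5 ✓
(2,4)2 2/6 ✓
(2,5)1 3/5 ✓
(3,3)1 3/5 ✓
(3,6)2 0/2 ✗
(4,0)1 1/1 ✓
(4,1)1 1/1 ✓
(4,3)1 2/2 ✓
(4,4)1 3/3 ✓
(4,5)1 1/2 ✓

(0,2), (2,0), (2,1), (3,6)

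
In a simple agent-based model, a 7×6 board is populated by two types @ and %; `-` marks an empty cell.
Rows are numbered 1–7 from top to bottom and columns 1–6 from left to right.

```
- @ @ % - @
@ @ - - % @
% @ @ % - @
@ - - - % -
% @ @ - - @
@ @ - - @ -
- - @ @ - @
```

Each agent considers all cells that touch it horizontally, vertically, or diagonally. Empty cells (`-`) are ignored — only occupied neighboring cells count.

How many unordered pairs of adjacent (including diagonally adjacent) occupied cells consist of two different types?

Scan each occupied cell's neighbors to the right and below (and the two forward diagonals) so each pair is counted once.
Row 1: @(1,2)–@(1,3)= @(1,2)–@(2,2)= @(1,2)–@(2,1)= @(1,3)–%(1,4)≠ @(1,3)–@(2,2)= %(1,4)–%(2,5)= @(1,6)–@(2,6)= @(1,6)–%(2,5)≠  → 2/8 unlike.
Row 2: @(2,1)–@(2,2)= @(2,1)–%(3,1)≠ @(2,1)–@(3,2)= @(2,2)–@(3,2)= @(2,2)–@(3,3)= @(2,2)–%(3,1)≠ %(2,5)–@(2,6)≠ %(2,5)–@(3,6)≠ %(2,5)–%(3,4)= @(2,6)–@(3,6)=  → 4/10 unlike.
Row 3: %(3,1)–@(3,2)≠ %(3,1)–@(4,1)≠ @(3,2)–@(3,3)= @(3,2)–@(4,1)= @(3,3)–%(3,4)≠ %(3,4)–%(4,5)= @(3,6)–%(4,5)≠  → 4/7 unlike.
Row 4: @(4,1)–%(5,1)≠ @(4,1)–@(5,2)= %(4,5)–@(5,6)≠  → 2/3 unlike.
Row 5: %(5,1)–@(5,2)≠ %(5,1)–@(6,1)≠ %(5,1)–@(6,2)≠ @(5,2)–@(5,3)= @(5,2)–@(6,2)= @(5,2)–@(6,1)= @(5,3)–@(6,2)= @(5,6)–@(6,5)=  → 3/8 unlike.
Row 6: @(6,1)–@(6,2)= @(6,2)–@(7,3)= @(6,5)–@(7,6)= @(6,5)–@(7,4)=  → 0/4 unlike.
Row 7: @(7,3)–@(7,4)=  → 0/1 unlike.
Total adjacent occupied pairs: 41; unlike-type pairs: 15.

15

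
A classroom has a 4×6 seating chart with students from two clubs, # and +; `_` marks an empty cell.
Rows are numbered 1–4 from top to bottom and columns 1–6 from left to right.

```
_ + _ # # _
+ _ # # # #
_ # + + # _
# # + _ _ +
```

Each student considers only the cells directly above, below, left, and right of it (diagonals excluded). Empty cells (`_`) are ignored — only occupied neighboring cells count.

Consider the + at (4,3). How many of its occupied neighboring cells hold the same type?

1

Occupied neighbors of (4,3): (3,3)=+, (4,2)=#.
Same type (+): 1 of 2.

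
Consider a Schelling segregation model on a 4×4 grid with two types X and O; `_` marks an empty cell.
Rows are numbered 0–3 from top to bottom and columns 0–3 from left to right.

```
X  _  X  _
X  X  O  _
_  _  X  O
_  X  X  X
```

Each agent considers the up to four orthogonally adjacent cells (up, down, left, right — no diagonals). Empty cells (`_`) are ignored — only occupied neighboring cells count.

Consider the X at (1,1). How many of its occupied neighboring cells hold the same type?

1

Occupied neighbors of (1,1): (1,0)=X, (1,2)=O.
Same type (X): 1 of 2.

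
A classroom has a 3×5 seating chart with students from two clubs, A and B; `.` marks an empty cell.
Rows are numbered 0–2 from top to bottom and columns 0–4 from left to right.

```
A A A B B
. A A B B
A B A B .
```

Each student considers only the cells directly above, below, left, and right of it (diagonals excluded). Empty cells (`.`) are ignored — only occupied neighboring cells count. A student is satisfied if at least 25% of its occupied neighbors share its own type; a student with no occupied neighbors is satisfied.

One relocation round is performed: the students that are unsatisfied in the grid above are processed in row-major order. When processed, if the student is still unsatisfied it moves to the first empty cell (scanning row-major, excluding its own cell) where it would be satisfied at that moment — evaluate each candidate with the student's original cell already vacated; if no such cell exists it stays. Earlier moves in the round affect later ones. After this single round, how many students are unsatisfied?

Initially unsatisfied (in order): (2,0), (2,1).
  (2,0) → (1,0).
  (2,1) → (2,4).
Resulting grid:
A A A B B
A A A B B
. . A B B
All satisfied now.

0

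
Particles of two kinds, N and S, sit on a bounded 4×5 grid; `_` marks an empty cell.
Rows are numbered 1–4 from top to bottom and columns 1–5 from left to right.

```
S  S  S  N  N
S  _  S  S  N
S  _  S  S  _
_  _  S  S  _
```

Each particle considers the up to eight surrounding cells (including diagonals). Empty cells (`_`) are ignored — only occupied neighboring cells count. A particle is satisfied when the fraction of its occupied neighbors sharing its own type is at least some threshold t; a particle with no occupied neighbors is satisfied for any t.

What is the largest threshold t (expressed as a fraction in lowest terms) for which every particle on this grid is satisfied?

(1,1)S 2/2
(1,2)S 4/4
(1,3)S 3/4
(1,4)N 2/5
(1,5)N 2/3
(2,1)S 3/3
(2,3)S 5/6
(2,4)S 4/7
(2,5)N 2/4
(3,1)S 1/1
(3,3)S 5/5
(3,4)S 5/6
(4,3)S 3/3
(4,4)S 3/3
The smallest same-type fraction is 2/5 at (1,4), which reduces to 2/5. Any threshold above that leaves this particle unsatisfied.

2/5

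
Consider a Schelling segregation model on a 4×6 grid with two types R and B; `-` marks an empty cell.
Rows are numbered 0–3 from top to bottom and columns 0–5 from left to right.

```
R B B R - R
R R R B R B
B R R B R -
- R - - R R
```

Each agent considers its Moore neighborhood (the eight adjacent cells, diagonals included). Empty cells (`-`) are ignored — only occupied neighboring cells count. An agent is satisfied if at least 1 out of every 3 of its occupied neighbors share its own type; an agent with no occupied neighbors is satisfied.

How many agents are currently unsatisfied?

Row 0: (0,0)R 2/3 satisfied · (0,1)B 1/5 not · (0,2)B 2/5 satisfied · (0,3)R 2/4 satisfied · (0,5)R 1/2 satisfied
Row 1: (1,0)R 3/5 satisfied · (1,1)R 5/8 satisfied · (1,2)R 4/8 satisfied · (1,3)B 2/7 not · (1,4)R 3/6 satisfied · (1,5)B 0/3 not
Row 2: (2,0)B 0/4 not · (2,1)R 5/6 satisfied · (2,2)R 4/6 satisfied · (2,3)B 1/6 not · (2,4)R 3/6 satisfied
Row 3: (3,1)R 2/3 satisfied · (3,4)R 2/3 satisfied · (3,5)R 2/2 satisfied
Unsatisfied: (0,1), (1,3), (1,5), (2,0), (2,3) — 5 in total.

5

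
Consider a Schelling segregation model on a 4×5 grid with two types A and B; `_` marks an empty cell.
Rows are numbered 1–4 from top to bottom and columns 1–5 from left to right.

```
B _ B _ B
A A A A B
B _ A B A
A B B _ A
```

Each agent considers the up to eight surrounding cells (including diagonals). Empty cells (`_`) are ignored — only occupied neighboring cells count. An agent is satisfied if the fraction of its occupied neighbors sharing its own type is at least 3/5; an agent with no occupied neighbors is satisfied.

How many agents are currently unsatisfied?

(1,1)B 0/2 unhappy
(1,3)B 0/3 unhappy
(1,5)B 1/2 unhappy
(2,1)A 1/3 unhappy
(2,2)A 3/6 unhappy
(2,3)A 3/5 ok
(2,4)A 3/7 unhappy
(2,5)B 2/4 unhappy
(3,1)B 1/4 unhappy
(3,3)A 3/6 unhappy
(3,4)B 2/7 unhappy
(3,5)A 2/4 unhappy
(4,1)A 0/2 unhappy
(4,2)B 2/4 unhappy
(4,3)B 2/3 ok
(4,5)A 1/2 unhappy
Unsatisfied: (1,1), (1,3), (1,5), (2,1), (2,2), (2,4), (2,5), (3,1), (3,3), (3,4), (3,5), (4,1), (4,2), (4,5) — 14 in total.

14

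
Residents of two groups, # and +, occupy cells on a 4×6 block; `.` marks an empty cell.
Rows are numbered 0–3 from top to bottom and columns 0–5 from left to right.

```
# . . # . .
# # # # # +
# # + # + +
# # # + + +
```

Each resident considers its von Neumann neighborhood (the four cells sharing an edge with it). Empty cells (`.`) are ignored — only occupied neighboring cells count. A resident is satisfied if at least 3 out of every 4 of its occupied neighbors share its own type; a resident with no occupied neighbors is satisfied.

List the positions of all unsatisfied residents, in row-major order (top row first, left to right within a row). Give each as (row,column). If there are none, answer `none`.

Row 0: (0,0)# 1/1 ok · (0,3)# 1/1 ok
Row 1: (1,0)# 3/3 ok · (1,1)# 3/3 ok · (1,2)# 2/3 unhappy · (1,3)# 4/4 ok · (1,4)# 1/3 unhappy · (1,5)+ 1/2 unhappy
Row 2: (2,0)# 3/3 ok · (2,1)# 3/4 ok · (2,2)+ 0/4 unhappy · (2,3)# 1/4 unhappy · (2,4)+ 2/4 unhappy · (2,5)+ 3/3 ok
Row 3: (3,0)# 2/2 ok · (3,1)# 3/3 ok · (3,2)# 1/3 unhappy · (3,3)+ 1/3 unhappy · (3,4)+ 3/3 ok · (3,5)+ 2/2 ok

(1,2), (1,4), (1,5), (2,2), (2,3), (2,4), (3,2), (3,3)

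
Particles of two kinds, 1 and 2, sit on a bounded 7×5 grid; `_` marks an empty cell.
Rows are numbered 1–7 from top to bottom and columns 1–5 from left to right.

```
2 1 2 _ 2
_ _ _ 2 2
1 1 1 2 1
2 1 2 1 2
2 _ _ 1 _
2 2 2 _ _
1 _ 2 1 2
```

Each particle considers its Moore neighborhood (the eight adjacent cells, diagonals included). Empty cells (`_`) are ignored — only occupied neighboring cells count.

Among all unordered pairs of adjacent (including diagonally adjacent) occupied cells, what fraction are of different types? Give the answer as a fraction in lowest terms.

Scan each occupied cell's neighbors to the right and below (and the two forward diagonals) so each pair is counted once.
Row 1: 2(1,1)–1(1,2)≠ 1(1,2)–2(1,3)≠ 2(1,3)–2(2,4)= 2(1,5)–2(2,5)= 2(1,5)–2(2,4)=  → 2/5 unlike.
Row 2: 2(2,4)–2(2,5)= 2(2,4)–2(3,4)= 2(2,4)–1(3,5)≠ 2(2,4)–1(3,3)≠ 2(2,5)–1(3,5)≠ 2(2,5)–2(3,4)=  → 3/6 unlike.
Row 3: 1(3,1)–1(3,2)= 1(3,1)–2(4,1)≠ 1(3,1)–1(4,2)= 1(3,2)–1(3,3)= 1(3,2)–1(4,2)= 1(3,2)–2(4,3)≠ 1(3,2)–2(4,1)≠ 1(3,3)–2(3,4)≠ 1(3,3)–2(4,3)≠ 1(3,3)–1(4,4)= 1(3,3)–1(4,2)= 2(3,4)–1(3,5)≠ 2(3,4)–1(4,4)≠ 2(3,4)–2(4,5)= 2(3,4)–2(4,3)= 1(3,5)–2(4,5)≠ 1(3,5)–1(4,4)=  → 8/17 unlike.
Row 4: 2(4,1)–1(4,2)≠ 2(4,1)–2(5,1)= 1(4,2)–2(4,3)≠ 1(4,2)–2(5,1)≠ 2(4,3)–1(4,4)≠ 2(4,3)–1(5,4)≠ 1(4,4)–2(4,5)≠ 1(4,4)–1(5,4)= 2(4,5)–1(5,4)≠  → 7/9 unlike.
Row 5: 2(5,1)–2(6,1)= 2(5,1)–2(6,2)= 1(5,4)–2(6,3)≠  → 1/3 unlike.
Row 6: 2(6,1)–2(6,2)= 2(6,1)–1(7,1)≠ 2(6,2)–2(6,3)= 2(6,2)–2(7,3)= 2(6,2)–1(7,1)≠ 2(6,3)–2(7,3)= 2(6,3)–1(7,4)≠  → 3/7 unlike.
Row 7: 2(7,3)–1(7,4)≠ 1(7,4)–2(7,5)≠  → 2/2 unlike.
Total adjacent occupied pairs: 49; unlike-type pairs: 26.
26/49 is already in lowest terms.

26/49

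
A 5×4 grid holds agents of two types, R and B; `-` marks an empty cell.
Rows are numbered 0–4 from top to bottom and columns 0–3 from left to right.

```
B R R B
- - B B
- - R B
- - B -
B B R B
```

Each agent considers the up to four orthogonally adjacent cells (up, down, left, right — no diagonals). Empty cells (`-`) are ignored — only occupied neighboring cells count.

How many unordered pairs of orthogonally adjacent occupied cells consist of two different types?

9

Scan each occupied cell's neighbors to the right and below so each pair is counted once.
From row 0: 3 unlike of 5 pairs (running 3/5).
From row 1: 1 unlike of 3 pairs (running 4/8).
From row 2: 2 unlike of 2 pairs (running 6/10).
From row 3: 1 unlike of 1 pairs (running 7/11).
From row 4: 2 unlike of 3 pairs (running 9/14).
Total adjacent occupied pairs: 14; unlike-type pairs: 9.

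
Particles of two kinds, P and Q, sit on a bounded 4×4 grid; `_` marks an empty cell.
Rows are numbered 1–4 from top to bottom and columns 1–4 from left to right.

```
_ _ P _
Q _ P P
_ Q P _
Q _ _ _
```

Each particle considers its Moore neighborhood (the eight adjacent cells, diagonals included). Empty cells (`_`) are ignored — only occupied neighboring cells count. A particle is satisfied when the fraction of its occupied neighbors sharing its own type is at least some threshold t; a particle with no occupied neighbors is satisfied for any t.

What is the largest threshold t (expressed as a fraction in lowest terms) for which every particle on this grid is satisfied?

1/2

(1,3)P 2/2
(2,1)Q 1/1
(2,3)P 3/4
(2,4)P 3/3
(3,2)Q 2/4
(3,3)P 2/3
(4,1)Q 1/1
The smallest same-type fraction is 2/4 at (3,2), which reduces to 1/2. Any threshold above that leaves this particle unsatisfied.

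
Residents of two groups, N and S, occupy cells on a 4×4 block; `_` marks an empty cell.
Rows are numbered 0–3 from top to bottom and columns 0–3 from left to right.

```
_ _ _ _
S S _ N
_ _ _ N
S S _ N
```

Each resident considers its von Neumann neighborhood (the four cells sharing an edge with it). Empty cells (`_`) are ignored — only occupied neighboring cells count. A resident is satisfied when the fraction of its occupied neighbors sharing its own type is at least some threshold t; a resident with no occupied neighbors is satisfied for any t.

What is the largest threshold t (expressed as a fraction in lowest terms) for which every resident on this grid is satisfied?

Row 1: (1,0)S 1/1 · (1,1)S 1/1 · (1,3)N 1/1
Row 2: (2,3)N 2/2
Row 3: (3,0)S 1/1 · (3,1)S 1/1 · (3,3)N 1/1
The smallest same-type fraction is 1/1 at (1,0), which reduces to 1/1. Any threshold above that leaves this resident unsatisfied.

1/1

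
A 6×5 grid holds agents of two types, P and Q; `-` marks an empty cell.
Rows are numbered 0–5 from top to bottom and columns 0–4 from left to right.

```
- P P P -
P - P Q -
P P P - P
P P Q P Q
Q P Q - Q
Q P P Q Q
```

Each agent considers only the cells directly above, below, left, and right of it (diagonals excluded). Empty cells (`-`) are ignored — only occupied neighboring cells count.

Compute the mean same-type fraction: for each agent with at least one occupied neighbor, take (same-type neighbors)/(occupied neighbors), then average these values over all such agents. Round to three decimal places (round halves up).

Row 0: (0,1)P 1/1 · (0,2)P 3/3 · (0,3)P 1/2
Row 1: (1,0)P 1/1 · (1,2)P 2/3 · (1,3)Q 0/2
Row 2: (2,0)P 3/3 · (2,1)P 3/3 · (2,2)P 2/3 · (2,4)P 0/1
Row 3: (3,0)P 2/3 · (3,1)P 3/4 · (3,2)Q 1/4 · (3,3)P 0/2 · (3,4)Q 1/3
Row 4: (4,0)Q 1/3 · (4,1)P 2/4 · (4,2)Q 1/3 · (4,4)Q 2/2
Row 5: (5,0)Q 1/2 · (5,1)P 2/3 · (5,2)P 1/3 · (5,3)Q 1/2 · (5,4)Q 2/2
Sum over 24 agents: 1/1 + 3/3 + 1/2 + 1/1 + 2/3 + 0/2 + 3/3 + 3/3 + 2/3 + 0/1 + 2/3 + 3/4 + 1/4 + 0/2 + 1/3 + 1/3 + 2/4 + 1/3 + 2/2 + 1/2 + 2/3 + 1/3 + 1/2 + 2/2 = 14; mean = 14 ÷ 24 = 7/12 = 0.583333… → 0.583.

0.583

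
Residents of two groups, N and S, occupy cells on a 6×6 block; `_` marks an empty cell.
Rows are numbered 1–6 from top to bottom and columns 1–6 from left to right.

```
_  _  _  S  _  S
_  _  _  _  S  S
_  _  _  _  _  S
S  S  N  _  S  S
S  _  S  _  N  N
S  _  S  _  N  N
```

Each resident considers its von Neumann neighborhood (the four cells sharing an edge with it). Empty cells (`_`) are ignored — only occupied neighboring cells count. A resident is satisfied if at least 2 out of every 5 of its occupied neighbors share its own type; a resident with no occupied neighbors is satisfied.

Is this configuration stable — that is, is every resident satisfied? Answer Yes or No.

No

Row 1: (1,4)S 0/0 ✓ · (1,6)S 1/1 ✓
Row 2: (2,5)S 1/1 ✓ · (2,6)S 3/3 ✓
Row 3: (3,6)S 2/2 ✓
Row 4: (4,1)S 2/2 ✓ · (4,2)S 1/2 ✓ · (4,3)N 0/2 ✗ · (4,5)S 1/2 ✓ · (4,6)S 2/3 ✓
Row 5: (5,1)S 2/2 ✓ · (5,3)S 1/2 ✓ · (5,5)N 2/3 ✓ · (5,6)N 2/3 ✓
Row 6: (6,1)S 1/1 ✓ · (6,3)S 1/1 ✓ · (6,5)N 2/2 ✓ · (6,6)N 2/2 ✓
For instance (4,3) has only 0/2 same-type neighbors, below 2/5.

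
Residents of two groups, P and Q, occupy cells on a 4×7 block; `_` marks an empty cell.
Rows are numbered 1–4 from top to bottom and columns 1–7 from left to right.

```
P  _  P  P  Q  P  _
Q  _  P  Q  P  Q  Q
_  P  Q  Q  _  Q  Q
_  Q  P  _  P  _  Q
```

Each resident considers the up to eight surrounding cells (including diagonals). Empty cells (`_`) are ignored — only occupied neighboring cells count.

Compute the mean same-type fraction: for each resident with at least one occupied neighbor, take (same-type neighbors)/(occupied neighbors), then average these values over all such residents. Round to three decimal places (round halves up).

Row 1: (1,1)P 0/1 · (1,3)P 2/3 · (1,4)P 3/5 · (1,5)Q 2/5 · (1,6)P 1/4
Row 2: (2,1)Q 0/2 · (2,3)P 3/6 · (2,4)Q 3/7 · (2,5)P 2/7 · (2,6)Q 4/6 · (2,7)Q 3/4
Row 3: (3,2)P 2/5 · (3,3)Q 3/6 · (3,4)Q 2/6 · (3,6)Q 4/6 · (3,7)Q 4/4
Row 4: (4,2)Q 1/3 · (4,3)P 1/4 · (4,5)P 0/2 · (4,7)Q 2/2
Sum over 20 residents: 0/1 + 2/3 + 3/5 + 2/5 + 1/4 + 0/2 + 3/6 + 3/7 + 2/7 + 4/6 + 3/4 + 2/5 + 3/6 + 2/6 + 4/6 + 4/4 + 1/3 + 1/4 + 0/2 + 2/2 = 3793/420; mean = 3793/420 ÷ 20 = 3793/8400 = 0.451547… → 0.452.

0.452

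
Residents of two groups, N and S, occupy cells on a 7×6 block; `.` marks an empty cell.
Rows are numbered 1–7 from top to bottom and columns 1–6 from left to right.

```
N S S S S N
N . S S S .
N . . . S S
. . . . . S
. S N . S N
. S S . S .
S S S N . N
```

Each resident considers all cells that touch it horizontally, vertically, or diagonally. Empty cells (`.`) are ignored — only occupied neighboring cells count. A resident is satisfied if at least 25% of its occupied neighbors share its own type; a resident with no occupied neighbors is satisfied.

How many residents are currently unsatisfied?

5

(1,1)N 1/2 ok
(1,2)S 2/4 ok
(1,3)S 4/4 ok
(1,4)S 5/5 ok
(1,5)S 3/4 ok
(1,6)N 0/2 unhappy
(2,1)N 2/3 ok
(2,3)S 4/4 ok
(2,4)S 6/6 ok
(2,5)S 5/6 ok
(3,1)N 1/1 ok
(3,5)S 4/4 ok
(3,6)S 3/3 ok
(4,6)S 3/4 ok
(5,2)S 2/3 ok
(5,3)N 0/3 unhappy
(5,5)S 2/3 ok
(5,6)N 0/3 unhappy
(6,2)S 5/6 ok
(6,3)S 4/6 ok
(6,5)S 1/4 ok
(7,1)S 2/2 ok
(7,2)S 4/4 ok
(7,3)S 3/4 ok
(7,4)N 0/3 unhappy
(7,6)N 0/1 unhappy
Unsatisfied: (1,6), (5,3), (5,6), (7,4), (7,6) — 5 in total.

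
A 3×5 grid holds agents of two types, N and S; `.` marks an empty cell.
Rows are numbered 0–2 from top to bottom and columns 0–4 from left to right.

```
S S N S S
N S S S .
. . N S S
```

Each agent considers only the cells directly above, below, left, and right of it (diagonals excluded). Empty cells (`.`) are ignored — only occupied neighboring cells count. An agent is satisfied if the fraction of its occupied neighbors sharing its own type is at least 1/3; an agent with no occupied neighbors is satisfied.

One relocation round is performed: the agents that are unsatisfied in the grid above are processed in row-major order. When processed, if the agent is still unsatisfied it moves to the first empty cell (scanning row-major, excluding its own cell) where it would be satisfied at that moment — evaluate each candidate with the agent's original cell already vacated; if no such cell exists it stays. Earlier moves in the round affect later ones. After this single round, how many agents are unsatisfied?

Initially unsatisfied (in order): (0,2), (1,0), (2,2).
  (0,2) → (2,0).
  (1,0): now satisfied by earlier moves; stays.
  (2,2) → (2,1).
Resulting grid:
S S . S S
N S S S .
N N . S S
All satisfied now.

0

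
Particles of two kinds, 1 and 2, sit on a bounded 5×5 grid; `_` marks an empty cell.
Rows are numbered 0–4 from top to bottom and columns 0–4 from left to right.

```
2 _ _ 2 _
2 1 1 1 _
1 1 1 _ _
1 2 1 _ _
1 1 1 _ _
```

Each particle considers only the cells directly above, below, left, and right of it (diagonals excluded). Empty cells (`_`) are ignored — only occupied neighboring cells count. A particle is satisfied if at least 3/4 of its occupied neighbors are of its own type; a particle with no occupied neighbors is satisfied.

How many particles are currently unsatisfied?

(0,0)2 1/1 ok
(0,3)2 0/1 unhappy
(1,0)2 1/3 unhappy
(1,1)1 2/3 unhappy
(1,2)1 3/3 ok
(1,3)1 1/2 unhappy
(2,0)1 2/3 unhappy
(2,1)1 3/4 ok
(2,2)1 3/3 ok
(3,0)1 2/3 unhappy
(3,1)2 0/4 unhappy
(3,2)1 2/3 unhappy
(4,0)1 2/2 ok
(4,1)1 2/3 unhappy
(4,2)1 2/2 ok
Unsatisfied: (0,3), (1,0), (1,1), (1,3), (2,0), (3,0), (3,1), (3,2), (4,1) — 9 in total.

9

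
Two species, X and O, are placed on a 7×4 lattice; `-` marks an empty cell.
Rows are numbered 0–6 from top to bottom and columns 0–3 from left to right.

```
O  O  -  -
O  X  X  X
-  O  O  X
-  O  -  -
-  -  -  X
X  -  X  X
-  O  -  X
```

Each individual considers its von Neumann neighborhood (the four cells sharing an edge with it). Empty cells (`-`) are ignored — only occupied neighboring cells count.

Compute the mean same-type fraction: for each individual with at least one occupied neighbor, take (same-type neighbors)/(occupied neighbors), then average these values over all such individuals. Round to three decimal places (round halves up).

0.744

(0,0)O 2/2
(0,1)O 1/2
(1,0)O 1/2
(1,1)X 1/4
(1,2)X 2/3
(1,3)X 2/2
(2,1)O 2/3
(2,2)O 1/3
(2,3)X 1/2
(3,1)O 1/1
(4,3)X 1/1
(5,0)X — no occupied neighbors
(5,2)X 1/1
(5,3)X 3/3
(6,1)O — no occupied neighbors
(6,3)X 1/1
Sum over 14 individuals: 2/2 + 1/2 + 1/2 + 1/4 + 2/3 + 2/2 + 2/3 + 1/3 + 1/2 + 1/1 + 1/1 + 1/1 + 3/3 + 1/1 = 125/12; mean = 125/12 ÷ 14 = 125/168 = 0.744047… → 0.744.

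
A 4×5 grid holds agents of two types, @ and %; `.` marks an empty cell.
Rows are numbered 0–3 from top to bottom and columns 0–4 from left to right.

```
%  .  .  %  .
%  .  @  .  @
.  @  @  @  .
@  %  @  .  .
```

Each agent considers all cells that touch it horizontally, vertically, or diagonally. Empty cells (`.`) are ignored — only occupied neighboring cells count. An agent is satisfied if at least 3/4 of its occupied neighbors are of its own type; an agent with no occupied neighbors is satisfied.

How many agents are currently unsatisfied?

6

(0,0)% 1/1 satisfied
(0,3)% 0/2 not
(1,0)% 1/2 not
(1,2)@ 3/4 satisfied
(1,4)@ 1/2 not
(2,1)@ 4/6 not
(2,2)@ 4/5 satisfied
(2,3)@ 4/4 satisfied
(3,0)@ 1/2 not
(3,1)% 0/4 not
(3,2)@ 3/4 satisfied
Unsatisfied: (0,3), (1,0), (1,4), (2,1), (3,0), (3,1) — 6 in total.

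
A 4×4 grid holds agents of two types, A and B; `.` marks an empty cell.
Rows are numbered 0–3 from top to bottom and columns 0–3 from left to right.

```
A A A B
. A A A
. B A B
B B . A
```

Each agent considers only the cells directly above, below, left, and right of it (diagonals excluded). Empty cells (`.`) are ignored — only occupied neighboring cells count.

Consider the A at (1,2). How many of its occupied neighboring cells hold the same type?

4

Occupied neighbors of (1,2): (0,2)=A, (2,2)=A, (1,1)=A, (1,3)=A.
Same type (A): 4 of 4.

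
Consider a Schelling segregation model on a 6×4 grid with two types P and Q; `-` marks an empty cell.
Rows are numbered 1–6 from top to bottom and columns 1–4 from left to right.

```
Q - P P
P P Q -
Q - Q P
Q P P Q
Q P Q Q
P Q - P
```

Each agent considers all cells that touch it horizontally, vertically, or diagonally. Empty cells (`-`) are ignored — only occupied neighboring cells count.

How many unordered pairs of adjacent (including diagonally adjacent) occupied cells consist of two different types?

Scan each occupied cell's neighbors to the right and below (and the two forward diagonals) so each pair is counted once.
Row 1: Q(1,1)–P(2,1)≠ Q(1,1)–P(2,2)≠ P(1,3)–P(1,4)= P(1,3)–Q(2,3)≠ P(1,3)–P(2,2)= P(1,4)–Q(2,3)≠  → 4/6 unlike.
Row 2: P(2,1)–P(2,2)= P(2,1)–Q(3,1)≠ P(2,2)–Q(2,3)≠ P(2,2)–Q(3,3)≠ P(2,2)–Q(3,1)≠ Q(2,3)–Q(3,3)= Q(2,3)–P(3,4)≠  → 5/7 unlike.
Row 3: Q(3,1)–Q(4,1)= Q(3,1)–P(4,2)≠ Q(3,3)–P(3,4)≠ Q(3,3)–P(4,3)≠ Q(3,3)–Q(4,4)= Q(3,3)–P(4,2)≠ P(3,4)–Q(4,4)≠ P(3,4)–P(4,3)=  → 5/8 unlike.
Row 4: Q(4,1)–P(4,2)≠ Q(4,1)–Q(5,1)= Q(4,1)–P(5,2)≠ P(4,2)–P(4,3)= P(4,2)–P(5,2)= P(4,2)–Q(5,3)≠ P(4,2)–Q(5,1)≠ P(4,3)–Q(4,4)≠ P(4,3)–Q(5,3)≠ P(4,3)–Q(5,4)≠ P(4,3)–P(5,2)= Q(4,4)–Q(5,4)= Q(4,4)–Q(5,3)=  → 7/13 unlike.
Row 5: Q(5,1)–P(5,2)≠ Q(5,1)–P(6,1)≠ Q(5,1)–Q(6,2)= P(5,2)–Q(5,3)≠ P(5,2)–Q(6,2)≠ P(5,2)–P(6,1)= Q(5,3)–Q(5,4)= Q(5,3)–P(6,4)≠ Q(5,3)–Q(6,2)= Q(5,4)–P(6,4)≠  → 6/10 unlike.
Row 6: P(6,1)–Q(6,2)≠  → 1/1 unlike.
Total adjacent occupied pairs: 45; unlike-type pairs: 28.

28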